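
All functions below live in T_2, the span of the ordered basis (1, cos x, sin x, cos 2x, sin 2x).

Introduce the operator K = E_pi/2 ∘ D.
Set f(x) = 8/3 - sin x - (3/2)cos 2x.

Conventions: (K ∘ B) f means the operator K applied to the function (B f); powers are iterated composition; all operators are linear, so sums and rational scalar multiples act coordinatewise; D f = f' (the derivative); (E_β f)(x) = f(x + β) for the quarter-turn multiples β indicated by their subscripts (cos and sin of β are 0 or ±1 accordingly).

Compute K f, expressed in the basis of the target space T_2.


D f = -cos x + 3sin 2x
E_pi/2 D f = sin x - 3sin 2x

g(x) = sin x - 3sin 2x


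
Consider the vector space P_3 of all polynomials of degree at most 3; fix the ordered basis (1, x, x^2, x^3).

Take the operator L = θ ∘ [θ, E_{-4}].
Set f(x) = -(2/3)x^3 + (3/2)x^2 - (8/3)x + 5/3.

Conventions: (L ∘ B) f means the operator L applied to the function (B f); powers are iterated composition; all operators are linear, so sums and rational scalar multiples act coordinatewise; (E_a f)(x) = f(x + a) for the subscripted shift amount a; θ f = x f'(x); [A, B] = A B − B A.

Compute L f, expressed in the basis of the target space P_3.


E_{-4} f = -(2/3)x^3 + (19/2)x^2 - (140/3)x + 79
θ E_{-4} f = -2x^3 + 19x^2 - (140/3)x
θ f = -2x^3 + 3x^2 - (8/3)x
E_{-4} θ f = -2x^3 + 27x^2 - (368/3)x + 560/3
[θ, E_{-4}] f = -8x^2 + 76x - 560/3
θ [θ, E_{-4}] f = -16x^2 + 76x

the result is g(x) = -16x^2 + 76x


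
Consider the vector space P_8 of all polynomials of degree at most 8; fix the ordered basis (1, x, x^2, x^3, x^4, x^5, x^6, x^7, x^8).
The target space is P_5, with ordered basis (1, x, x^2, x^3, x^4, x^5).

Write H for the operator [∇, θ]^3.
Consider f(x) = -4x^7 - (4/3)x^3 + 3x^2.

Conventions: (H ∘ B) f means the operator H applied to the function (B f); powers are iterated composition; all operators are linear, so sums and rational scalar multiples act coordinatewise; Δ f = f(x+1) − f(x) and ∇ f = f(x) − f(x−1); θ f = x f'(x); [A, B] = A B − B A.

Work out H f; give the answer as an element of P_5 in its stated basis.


the result is g(x) = -840x^4 + 10080x^3 - 45360x^2 + 90720x - 68048

θ f = -28x^7 - 4x^3 + 6x^2
∇ θ f = -196x^6 + 588x^5 - 980x^4 + 980x^3 - 600x^2 + 220x - 38
∇ f = -28x^6 + 84x^5 - 140x^4 + 140x^3 - 88x^2 + 38x - 25/3
θ ∇ f = -168x^6 + 420x^5 - 560x^4 + 420x^3 - 176x^2 + 38x
[∇, θ] f = -28x^6 + 168x^5 - 420x^4 + 560x^3 - 424x^2 + 182x - 38
θ [∇, θ] f = -168x^6 + 840x^5 - 1680x^4 + 1680x^3 - 848x^2 + 182x
∇ θ [∇, θ] f = -1008x^5 + 6720x^4 - 18480x^3 + 26040x^2 - 18664x + 5398
∇ [∇, θ] f = -168x^5 + 1260x^4 - 3920x^3 + 6300x^2 - 5216x + 1782
θ ∇ [∇, θ] f = -840x^5 + 5040x^4 - 11760x^3 + 12600x^2 - 5216x
[∇, θ] [∇, θ] f = -168x^5 + 1680x^4 - 6720x^3 + 13440x^2 - 13448x + 5398
θ [∇, θ] [∇, θ] f = -840x^5 + 6720x^4 - 20160x^3 + 26880x^2 - 13448x
∇ θ [∇, θ] [∇, θ] f = -4200x^4 + 35280x^3 - 109200x^2 + 145320x - 68048
∇ [∇, θ] [∇, θ] f = -840x^4 + 8400x^3 - 31920x^2 + 54600x - 35456
θ ∇ [∇, θ] [∇, θ] f = -3360x^4 + 25200x^3 - 63840x^2 + 54600x
[∇, θ] [∇, θ] [∇, θ] f = -840x^4 + 10080x^3 - 45360x^2 + 90720x - 68048


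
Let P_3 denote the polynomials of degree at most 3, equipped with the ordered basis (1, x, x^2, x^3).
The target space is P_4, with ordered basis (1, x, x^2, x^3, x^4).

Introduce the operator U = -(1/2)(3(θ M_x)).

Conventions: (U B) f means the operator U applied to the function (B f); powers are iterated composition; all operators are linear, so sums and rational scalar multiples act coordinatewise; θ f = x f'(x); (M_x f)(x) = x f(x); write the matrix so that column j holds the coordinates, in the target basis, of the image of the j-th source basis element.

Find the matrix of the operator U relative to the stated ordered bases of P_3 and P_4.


the matrix is [[0, 0, 0, 0]; [-3/2, 0, 0, 0]; [0, -3, 0, 0]; [0, 0, -9/2, 0]; [0, 0, 0, -6]] (rows listed top to bottom)

image of 1: -(3/2)x
image of x: -3x^2
image of x^2: -(9/2)x^3
image of x^3: -6x^4
each image's coordinates form column j of the matrix


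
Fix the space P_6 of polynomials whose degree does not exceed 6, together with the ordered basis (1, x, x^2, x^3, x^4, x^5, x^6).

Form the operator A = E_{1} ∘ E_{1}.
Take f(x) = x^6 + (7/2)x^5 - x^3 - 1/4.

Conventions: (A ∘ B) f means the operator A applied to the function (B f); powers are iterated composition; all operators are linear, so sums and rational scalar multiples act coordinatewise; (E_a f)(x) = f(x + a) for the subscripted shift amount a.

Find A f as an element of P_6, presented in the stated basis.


E_{1} f = x^6 + (19/2)x^5 + (65/2)x^4 + 54x^3 + 47x^2 + (41/2)x + 13/4
E_{1} E_{1} f = x^6 + (31/2)x^5 + 95x^4 + 299x^3 + 514x^2 + 460x + 671/4

the image equals g(x) = x^6 + (31/2)x^5 + 95x^4 + 299x^3 + 514x^2 + 460x + 671/4


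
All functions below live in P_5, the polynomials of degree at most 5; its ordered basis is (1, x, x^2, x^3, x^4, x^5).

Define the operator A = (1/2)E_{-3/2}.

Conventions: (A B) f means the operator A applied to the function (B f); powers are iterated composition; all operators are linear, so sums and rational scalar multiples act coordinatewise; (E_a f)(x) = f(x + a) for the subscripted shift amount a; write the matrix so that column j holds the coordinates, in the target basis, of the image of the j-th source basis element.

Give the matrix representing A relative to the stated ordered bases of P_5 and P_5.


image of 1: 1/2
image of x: (1/2)x - 3/4
image of x^2: (1/2)x^2 - (3/2)x + 9/8
image of x^3: (1/2)x^3 - (9/4)x^2 + (27/8)x - 27/16
image of x^4: (1/2)x^4 - 3x^3 + (27/4)x^2 - (27/4)x + 81/32
image of x^5: (1/2)x^5 - (15/4)x^4 + (45/4)x^3 - (135/8)x^2 + (405/32)x - 243/64
each image's coordinates form column j of the matrix

the matrix is [[1/2, -3/4, 9/8, -27/16, 81/32, -243/64]; [0, 1/2, -3/2, 27/8, -27/4, 405/32]; [0, 0, 1/2, -9/4, 27/4, -135/8]; [0, 0, 0, 1/2, -3, 45/4]; [0, 0, 0, 0, 1/2, -15/4]; [0, 0, 0, 0, 0, 1/2]] (rows listed top to bottom)


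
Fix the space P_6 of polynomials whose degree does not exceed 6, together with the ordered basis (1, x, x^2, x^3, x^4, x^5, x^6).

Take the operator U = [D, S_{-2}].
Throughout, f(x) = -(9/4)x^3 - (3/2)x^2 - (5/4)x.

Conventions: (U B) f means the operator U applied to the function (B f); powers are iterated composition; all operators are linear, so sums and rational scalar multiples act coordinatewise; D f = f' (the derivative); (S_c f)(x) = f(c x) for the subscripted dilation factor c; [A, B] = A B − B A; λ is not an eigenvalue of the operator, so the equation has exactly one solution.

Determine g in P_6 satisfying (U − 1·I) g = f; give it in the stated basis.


the result is g(x) = (9/4)x^3 - (159/2)x^2 - (3811/4)x + 11433/4

write g with unknown coordinates in the stated basis and equate coefficients in (U − 1·I) g = f
solving from the highest basis element down gives g = (9/4)x^3 - (159/2)x^2 - (3811/4)x + 11433/4
check: U g = -81x^2 - 954x + 11433/4
so U g − 1·g = -(9/4)x^3 - (3/2)x^2 - (5/4)x = f ✓


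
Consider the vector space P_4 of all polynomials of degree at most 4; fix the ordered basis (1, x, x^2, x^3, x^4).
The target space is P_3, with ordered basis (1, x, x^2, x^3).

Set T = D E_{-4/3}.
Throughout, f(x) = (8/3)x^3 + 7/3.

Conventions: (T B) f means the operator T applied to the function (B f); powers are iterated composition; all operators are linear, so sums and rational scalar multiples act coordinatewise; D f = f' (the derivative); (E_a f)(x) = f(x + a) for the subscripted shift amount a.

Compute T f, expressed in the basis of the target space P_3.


the result is g(x) = 8x^2 - (64/3)x + 128/9

E_{-4/3} f = (8/3)x^3 - (32/3)x^2 + (128/9)x - 323/81
D E_{-4/3} f = 8x^2 - (64/3)x + 128/9


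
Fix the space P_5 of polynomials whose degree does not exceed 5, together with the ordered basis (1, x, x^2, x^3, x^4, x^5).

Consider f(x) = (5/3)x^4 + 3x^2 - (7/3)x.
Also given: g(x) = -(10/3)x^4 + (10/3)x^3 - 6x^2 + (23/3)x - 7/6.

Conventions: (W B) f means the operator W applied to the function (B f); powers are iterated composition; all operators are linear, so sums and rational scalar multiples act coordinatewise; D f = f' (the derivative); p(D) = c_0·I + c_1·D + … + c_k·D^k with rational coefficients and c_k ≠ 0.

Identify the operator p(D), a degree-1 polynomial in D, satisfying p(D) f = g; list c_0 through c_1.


p(D) = -2·I + (1/2)·D, i.e. c_0 = -2, c_1 = 1/2

D^0 f = (5/3)x^4 + 3x^2 - (7/3)x
D^1 f = (20/3)x^3 + 6x - 7/3
matching coefficients of g against c_0 f + c_1 Df + … from the top degree down determines the c_i
solution: c_0 = -2, c_1 = 1/2


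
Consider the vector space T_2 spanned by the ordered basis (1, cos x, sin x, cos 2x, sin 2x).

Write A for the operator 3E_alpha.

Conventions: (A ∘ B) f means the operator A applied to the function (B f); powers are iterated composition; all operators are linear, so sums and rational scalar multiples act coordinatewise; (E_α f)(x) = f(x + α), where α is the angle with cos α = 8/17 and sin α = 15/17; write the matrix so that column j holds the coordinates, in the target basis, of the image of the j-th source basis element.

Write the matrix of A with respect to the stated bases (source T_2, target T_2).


the matrix is [[3, 0, 0, 0, 0]; [0, 24/17, 45/17, 0, 0]; [0, -45/17, 24/17, 0, 0]; [0, 0, 0, -483/289, 720/289]; [0, 0, 0, -720/289, -483/289]] (rows listed top to bottom)

image of 1: 3
image of cos x: (24/17)cos x - (45/17)sin x
image of sin x: (45/17)cos x + (24/17)sin x
image of cos 2x: -(483/289)cos 2x - (720/289)sin 2x
image of sin 2x: (720/289)cos 2x - (483/289)sin 2x
each image's coordinates form column j of the matrix


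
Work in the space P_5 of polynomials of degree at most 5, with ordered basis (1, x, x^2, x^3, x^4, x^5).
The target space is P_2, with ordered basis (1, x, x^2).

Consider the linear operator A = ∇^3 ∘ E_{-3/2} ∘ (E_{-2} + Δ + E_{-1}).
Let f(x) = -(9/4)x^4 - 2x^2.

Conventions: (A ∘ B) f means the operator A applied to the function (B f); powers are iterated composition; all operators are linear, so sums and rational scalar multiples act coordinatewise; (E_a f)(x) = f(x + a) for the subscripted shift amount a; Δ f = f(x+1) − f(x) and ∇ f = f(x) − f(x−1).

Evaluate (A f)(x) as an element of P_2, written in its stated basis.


g(x) = -108x + 432

E_{-2} f = -(9/4)x^4 + 18x^3 - 56x^2 + 80x - 44
Δ f = -9x^3 - (27/2)x^2 - 13x - 17/4
E_{-1} f = -(9/4)x^4 + 9x^3 - (31/2)x^2 + 13x - 17/4
(E_{-2} + Δ + E_{-1}) f = -(9/2)x^4 + 18x^3 - 85x^2 + 80x - 105/2
E_{-3/2} (E_{-2} + Δ + E_{-1}) f = -(9/2)x^4 + 45x^3 - (907/4)x^2 + (2069/4)x - 14313/32
∇ E_{-3/2} (E_{-2} + Δ + E_{-1}) f = -18x^3 + 162x^2 - (1213/2)x + 1587/2
∇ ∇ E_{-3/2} (E_{-2} + Δ + E_{-1}) f = -54x^2 + 378x - 1573/2
∇ ∇ ∇ E_{-3/2} (E_{-2} + Δ + E_{-1}) f = -108x + 432


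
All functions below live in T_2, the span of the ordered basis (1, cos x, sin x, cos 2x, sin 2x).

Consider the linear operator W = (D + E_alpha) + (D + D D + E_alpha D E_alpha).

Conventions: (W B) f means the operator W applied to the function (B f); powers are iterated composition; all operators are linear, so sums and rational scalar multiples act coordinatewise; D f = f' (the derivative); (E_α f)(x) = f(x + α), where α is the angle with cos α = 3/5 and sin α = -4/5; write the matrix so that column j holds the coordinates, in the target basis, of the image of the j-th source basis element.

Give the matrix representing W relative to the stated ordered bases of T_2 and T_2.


image of 1: 1
image of cos x: (14/25)cos x - (23/25)sin x
image of sin x: (23/25)cos x + (14/25)sin x
image of cos 2x: -(3347/625)cos 2x - (846/625)sin 2x
image of sin 2x: (846/625)cos 2x - (3347/625)sin 2x
each image's coordinates form column j of the matrix

the matrix is [[1, 0, 0, 0, 0]; [0, 14/25, 23/25, 0, 0]; [0, -23/25, 14/25, 0, 0]; [0, 0, 0, -3347/625, 846/625]; [0, 0, 0, -846/625, -3347/625]] (rows listed top to bottom)


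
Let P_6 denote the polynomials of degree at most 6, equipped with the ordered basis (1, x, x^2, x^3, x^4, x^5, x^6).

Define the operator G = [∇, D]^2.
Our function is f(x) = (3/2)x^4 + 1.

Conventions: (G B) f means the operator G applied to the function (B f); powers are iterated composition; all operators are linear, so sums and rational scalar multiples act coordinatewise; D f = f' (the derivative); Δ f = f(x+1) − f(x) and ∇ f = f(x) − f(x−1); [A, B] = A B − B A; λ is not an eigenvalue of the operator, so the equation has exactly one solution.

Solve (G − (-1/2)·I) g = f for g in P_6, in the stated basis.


the image equals g(x) = 3x^4 + 2

write g with unknown coordinates in the stated basis and equate coefficients in (G − (-1/2)·I) g = f
solving from the highest basis element down gives g = 3x^4 + 2
check: G g = 0
so G g − (-1/2)·g = (3/2)x^4 + 1 = f ✓


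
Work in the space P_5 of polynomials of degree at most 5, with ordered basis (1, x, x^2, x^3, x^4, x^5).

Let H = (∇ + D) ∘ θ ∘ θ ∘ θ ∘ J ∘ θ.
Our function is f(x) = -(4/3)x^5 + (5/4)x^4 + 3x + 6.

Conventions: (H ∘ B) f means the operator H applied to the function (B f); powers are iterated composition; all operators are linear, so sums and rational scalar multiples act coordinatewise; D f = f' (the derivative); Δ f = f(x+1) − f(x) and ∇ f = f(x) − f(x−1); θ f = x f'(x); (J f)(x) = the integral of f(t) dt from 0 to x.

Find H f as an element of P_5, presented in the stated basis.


the result is g(x) = -2880x^5 + 4850x^4 - 6050x^3 + 4850x^2 - 2017x + 353

θ f = -(20/3)x^5 + 5x^4 + 3x
J θ f = -(10/9)x^6 + x^5 + (3/2)x^2
θ (J ∘ θ) f = -(20/3)x^6 + 5x^5 + 3x^2
θ θ (J ∘ θ) f = -40x^6 + 25x^5 + 6x^2
θ θ θ (J ∘ θ) f = -240x^6 + 125x^5 + 12x^2
∇ (θ ∘ θ ∘ θ) (J ∘ θ) f = -1440x^5 + 4225x^4 - 6050x^3 + 4850x^2 - 2041x + 353
D (θ ∘ θ ∘ θ) (J ∘ θ) f = -1440x^5 + 625x^4 + 24x
(∇ + D) (θ ∘ θ ∘ θ) (J ∘ θ) f = -2880x^5 + 4850x^4 - 6050x^3 + 4850x^2 - 2017x + 353


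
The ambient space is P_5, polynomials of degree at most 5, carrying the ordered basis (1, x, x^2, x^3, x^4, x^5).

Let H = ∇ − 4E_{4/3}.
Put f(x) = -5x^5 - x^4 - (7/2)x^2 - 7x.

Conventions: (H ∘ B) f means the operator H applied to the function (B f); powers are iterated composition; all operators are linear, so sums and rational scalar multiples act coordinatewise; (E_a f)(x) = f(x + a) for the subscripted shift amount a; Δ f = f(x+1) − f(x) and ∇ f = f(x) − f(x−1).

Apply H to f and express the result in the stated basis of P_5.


g(x) = 20x^5 + (337/3)x^4 + (3806/9)x^3 + (13142/27)x^2 + (35098/81)x + 73699/486

∇ f = -25x^4 + 46x^3 - 44x^2 + 14x - 15/2
E_{4/3} f = -5x^5 - (103/3)x^4 - (848/9)x^3 - (7165/54)x^2 - (8491/81)x - 9668/243
(-4E_{4/3}) f = 20x^5 + (412/3)x^4 + (3392/9)x^3 + (14330/27)x^2 + (33964/81)x + 38672/243
(∇ − 4E_{4/3}) f = 20x^5 + (337/3)x^4 + (3806/9)x^3 + (13142/27)x^2 + (35098/81)x + 73699/486


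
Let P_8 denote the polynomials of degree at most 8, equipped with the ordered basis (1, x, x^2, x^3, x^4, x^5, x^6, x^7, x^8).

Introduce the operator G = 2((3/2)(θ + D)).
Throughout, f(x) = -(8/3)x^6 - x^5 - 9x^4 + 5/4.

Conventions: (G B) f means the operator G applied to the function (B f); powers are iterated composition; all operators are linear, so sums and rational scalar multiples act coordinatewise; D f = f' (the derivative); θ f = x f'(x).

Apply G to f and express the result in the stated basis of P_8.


g(x) = -48x^6 - 63x^5 - 123x^4 - 108x^3

θ f = -16x^6 - 5x^5 - 36x^4
D f = -16x^5 - 5x^4 - 36x^3
(θ + D) f = -16x^6 - 21x^5 - 41x^4 - 36x^3
((3/2)(θ + D)) f = -24x^6 - (63/2)x^5 - (123/2)x^4 - 54x^3
(2((3/2)(θ + D))) f = -48x^6 - 63x^5 - 123x^4 - 108x^3


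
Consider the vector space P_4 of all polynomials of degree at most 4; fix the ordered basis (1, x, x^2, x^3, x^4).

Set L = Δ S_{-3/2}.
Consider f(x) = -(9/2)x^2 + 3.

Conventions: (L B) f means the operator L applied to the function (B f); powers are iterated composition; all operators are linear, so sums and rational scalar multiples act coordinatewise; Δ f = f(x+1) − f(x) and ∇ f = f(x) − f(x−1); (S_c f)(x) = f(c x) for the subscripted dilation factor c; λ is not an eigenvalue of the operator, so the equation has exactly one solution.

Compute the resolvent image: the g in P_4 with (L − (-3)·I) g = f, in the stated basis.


write g with unknown coordinates in the stated basis and equate coefficients in (L − (-3)·I) g = f
solving from the highest basis element down gives g = -(3/2)x^2 + (9/4)x + 13/4
check: L g = -(27/4)x - 27/4
so L g − (-3)·g = -(9/2)x^2 + 3 = f ✓

the image equals g(x) = -(3/2)x^2 + (9/4)x + 13/4


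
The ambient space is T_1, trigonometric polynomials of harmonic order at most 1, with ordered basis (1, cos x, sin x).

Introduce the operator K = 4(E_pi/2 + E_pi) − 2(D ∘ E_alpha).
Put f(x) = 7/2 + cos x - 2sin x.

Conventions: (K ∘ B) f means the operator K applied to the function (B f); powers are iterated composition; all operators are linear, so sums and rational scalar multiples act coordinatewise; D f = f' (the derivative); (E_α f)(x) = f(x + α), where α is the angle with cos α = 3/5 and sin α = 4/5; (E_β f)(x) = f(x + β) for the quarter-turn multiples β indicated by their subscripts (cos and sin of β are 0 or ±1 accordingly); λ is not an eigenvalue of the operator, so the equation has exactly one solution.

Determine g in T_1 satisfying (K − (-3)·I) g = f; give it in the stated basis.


write g with unknown coordinates in the stated basis and equate coefficients in (K − (-3)·I) g = f
solving from the highest basis element down gives g = 7/22 + (31/41)cos x + (8/41)sin x
check: K g = 28/11 - (52/41)cos x - (106/41)sin x
so K g − (-3)·g = 7/2 + cos x - 2sin x = f ✓

the result is g(x) = 7/22 + (31/41)cos x + (8/41)sin x


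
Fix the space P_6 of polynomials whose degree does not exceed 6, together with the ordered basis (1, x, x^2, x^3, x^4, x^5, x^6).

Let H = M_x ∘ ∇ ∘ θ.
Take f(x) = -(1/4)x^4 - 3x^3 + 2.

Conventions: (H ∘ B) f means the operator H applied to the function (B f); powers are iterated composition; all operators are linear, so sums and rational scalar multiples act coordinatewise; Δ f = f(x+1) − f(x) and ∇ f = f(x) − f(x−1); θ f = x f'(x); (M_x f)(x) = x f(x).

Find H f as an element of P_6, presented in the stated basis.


g(x) = -4x^4 - 21x^3 + 23x^2 - 8x

θ f = -x^4 - 9x^3
∇ θ f = -4x^3 - 21x^2 + 23x - 8
M_x (∇ ∘ θ) f = -4x^4 - 21x^3 + 23x^2 - 8x


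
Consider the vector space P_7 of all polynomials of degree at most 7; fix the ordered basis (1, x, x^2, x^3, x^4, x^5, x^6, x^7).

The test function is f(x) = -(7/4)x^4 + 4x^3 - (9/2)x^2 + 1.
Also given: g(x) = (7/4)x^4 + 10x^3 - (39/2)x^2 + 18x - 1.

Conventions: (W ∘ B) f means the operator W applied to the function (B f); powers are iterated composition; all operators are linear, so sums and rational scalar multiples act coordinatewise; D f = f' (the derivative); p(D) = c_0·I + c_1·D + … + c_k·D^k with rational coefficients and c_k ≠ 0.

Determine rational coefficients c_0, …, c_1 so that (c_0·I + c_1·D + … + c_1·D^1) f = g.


p(D) = -I − 2·D, i.e. c_0 = -1, c_1 = -2

D^0 f = -(7/4)x^4 + 4x^3 - (9/2)x^2 + 1
D^1 f = -7x^3 + 12x^2 - 9x
matching coefficients of g against c_0 f + c_1 Df + … from the top degree down determines the c_i
solution: c_0 = -1, c_1 = -2


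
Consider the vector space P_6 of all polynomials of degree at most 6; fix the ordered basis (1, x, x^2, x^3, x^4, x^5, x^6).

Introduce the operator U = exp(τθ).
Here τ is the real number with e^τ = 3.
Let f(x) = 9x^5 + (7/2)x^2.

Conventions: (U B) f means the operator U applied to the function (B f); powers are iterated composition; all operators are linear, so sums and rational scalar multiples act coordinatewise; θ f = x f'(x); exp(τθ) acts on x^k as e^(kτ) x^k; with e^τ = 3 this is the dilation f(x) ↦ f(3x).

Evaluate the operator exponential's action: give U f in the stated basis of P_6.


the image equals g(x) = 2187x^5 + (63/2)x^2

exp(τθ) x^k = e^(kτ) x^k; with e^τ = 3 this sends x^k to 3^k x^k
x^2 ↦ 9 x^2
x^5 ↦ 243 x^5
applying this coordinatewise to f: exp(τθ) f = 2187x^5 + (63/2)x^2


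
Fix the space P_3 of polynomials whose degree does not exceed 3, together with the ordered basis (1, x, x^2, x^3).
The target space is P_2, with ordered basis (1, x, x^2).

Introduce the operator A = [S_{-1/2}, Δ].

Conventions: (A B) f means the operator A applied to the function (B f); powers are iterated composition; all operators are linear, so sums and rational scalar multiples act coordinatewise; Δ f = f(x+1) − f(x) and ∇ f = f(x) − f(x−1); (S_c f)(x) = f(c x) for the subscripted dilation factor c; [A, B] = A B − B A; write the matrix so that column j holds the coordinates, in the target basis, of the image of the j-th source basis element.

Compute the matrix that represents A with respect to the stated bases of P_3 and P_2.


the matrix is [[0, 3/2, 3/4, 9/8]; [0, 0, -3/2, -9/8]; [0, 0, 0, 9/8]] (rows listed top to bottom)

image of 1: 0
image of x: 3/2
image of x^2: -(3/2)x + 3/4
image of x^3: (9/8)x^2 - (9/8)x + 9/8
each image's coordinates form column j of the matrix


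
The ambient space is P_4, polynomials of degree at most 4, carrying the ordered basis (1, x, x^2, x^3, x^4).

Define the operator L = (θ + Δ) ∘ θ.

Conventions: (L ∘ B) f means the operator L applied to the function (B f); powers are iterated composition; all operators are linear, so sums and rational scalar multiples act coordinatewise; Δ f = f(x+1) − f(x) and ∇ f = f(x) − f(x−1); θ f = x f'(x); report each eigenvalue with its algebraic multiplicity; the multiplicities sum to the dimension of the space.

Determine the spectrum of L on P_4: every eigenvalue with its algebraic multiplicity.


λ = 0 (multiplicity 1), λ = 1 (multiplicity 1), λ = 4 (multiplicity 1), λ = 9 (multiplicity 1), λ = 16 (multiplicity 1)

image of 1: 0
image of x: x + 1
image of x^2: 4x^2 + 4x + 2
image of x^3: 9x^3 + 9x^2 + 9x + 3
image of x^4: 16x^4 + 16x^3 + 24x^2 + 16x + 4
the matrix is upper triangular; its diagonal is (0, 1, 4, 9, 16)
for a triangular matrix the eigenvalues are the diagonal entries, with algebraic multiplicity their repetition count


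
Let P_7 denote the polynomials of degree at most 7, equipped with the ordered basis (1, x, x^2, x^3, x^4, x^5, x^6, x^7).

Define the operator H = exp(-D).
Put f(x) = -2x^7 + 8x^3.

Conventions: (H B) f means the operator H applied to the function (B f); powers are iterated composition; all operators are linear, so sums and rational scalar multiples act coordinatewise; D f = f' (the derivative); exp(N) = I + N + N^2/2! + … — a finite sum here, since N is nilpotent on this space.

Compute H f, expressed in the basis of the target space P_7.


order-1 term: 14x^6 - 24x^2
order-2 term: -42x^5 + 24x
order-3 term: 70x^4 - 8
order-4 term: -70x^3
order-5 term: 42x^2
order-6 term: -14x
order-7 term: 2
the series for exp(-D) f terminates at order 7
exp(-D) f = -2x^7 + 14x^6 - 42x^5 + 70x^4 - 62x^3 + 18x^2 + 10x - 6

g(x) = -2x^7 + 14x^6 - 42x^5 + 70x^4 - 62x^3 + 18x^2 + 10x - 6


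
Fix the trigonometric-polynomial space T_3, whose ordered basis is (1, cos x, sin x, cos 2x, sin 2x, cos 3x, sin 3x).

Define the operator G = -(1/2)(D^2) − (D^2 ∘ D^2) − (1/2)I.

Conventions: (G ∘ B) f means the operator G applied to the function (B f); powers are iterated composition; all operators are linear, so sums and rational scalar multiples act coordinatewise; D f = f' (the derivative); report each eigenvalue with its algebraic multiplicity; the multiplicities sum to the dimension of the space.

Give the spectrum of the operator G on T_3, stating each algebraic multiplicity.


λ = -77 (multiplicity 2), λ = -29/2 (multiplicity 2), λ = -1 (multiplicity 2), λ = -1/2 (multiplicity 1)

image of 1: -1/2
image of cos x: -cos x
image of sin x: -sin x
image of cos 2x: -(29/2)cos 2x
image of sin 2x: -(29/2)sin 2x
image of cos 3x: -77cos 3x
image of sin 3x: -77sin 3x
the matrix is diagonal; its diagonal is (-1/2, -1, -1, -29/2, -29/2, -77, -77)
for a triangular matrix the eigenvalues are the diagonal entries, with algebraic multiplicity their repetition count


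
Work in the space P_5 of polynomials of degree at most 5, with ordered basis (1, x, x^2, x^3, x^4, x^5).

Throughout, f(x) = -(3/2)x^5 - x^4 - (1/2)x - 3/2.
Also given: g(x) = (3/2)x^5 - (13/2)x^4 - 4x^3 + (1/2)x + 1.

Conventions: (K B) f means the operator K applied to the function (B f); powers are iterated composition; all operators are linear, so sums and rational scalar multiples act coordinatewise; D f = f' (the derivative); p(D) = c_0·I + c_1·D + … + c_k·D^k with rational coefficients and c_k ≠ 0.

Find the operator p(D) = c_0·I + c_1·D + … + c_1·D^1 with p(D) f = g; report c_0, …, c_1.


D^0 f = -(3/2)x^5 - x^4 - (1/2)x - 3/2
D^1 f = -(15/2)x^4 - 4x^3 - 1/2
matching coefficients of g against c_0 f + c_1 Df + … from the top degree down determines the c_i
solution: c_0 = -1, c_1 = 1

p(D) = -I + D, i.e. c_0 = -1, c_1 = 1


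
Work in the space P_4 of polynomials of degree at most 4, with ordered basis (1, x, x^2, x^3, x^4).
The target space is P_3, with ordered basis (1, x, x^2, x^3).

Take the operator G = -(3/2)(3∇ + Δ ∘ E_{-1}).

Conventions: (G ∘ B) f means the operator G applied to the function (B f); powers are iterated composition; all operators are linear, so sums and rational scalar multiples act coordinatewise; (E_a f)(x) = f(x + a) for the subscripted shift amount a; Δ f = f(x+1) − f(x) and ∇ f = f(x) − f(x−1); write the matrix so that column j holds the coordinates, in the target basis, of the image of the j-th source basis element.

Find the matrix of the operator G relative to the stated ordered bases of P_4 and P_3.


the matrix is [[0, -6, 6, -6, 6]; [0, 0, -12, 18, -24]; [0, 0, 0, -18, 36]; [0, 0, 0, 0, -24]] (rows listed top to bottom)

image of 1: 0
image of x: -6
image of x^2: -12x + 6
image of x^3: -18x^2 + 18x - 6
image of x^4: -24x^3 + 36x^2 - 24x + 6
each image's coordinates form column j of the matrix


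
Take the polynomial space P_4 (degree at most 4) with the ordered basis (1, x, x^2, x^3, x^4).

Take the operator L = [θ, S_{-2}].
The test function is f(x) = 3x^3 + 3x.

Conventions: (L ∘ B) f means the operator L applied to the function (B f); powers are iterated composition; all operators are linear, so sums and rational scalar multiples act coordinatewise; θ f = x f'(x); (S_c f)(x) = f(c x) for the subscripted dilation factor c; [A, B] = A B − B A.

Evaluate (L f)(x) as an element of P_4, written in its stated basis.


the result is g(x) = 0

S_{-2} f = -24x^3 - 6x
θ S_{-2} f = -72x^3 - 6x
θ f = 9x^3 + 3x
S_{-2} θ f = -72x^3 - 6x
[θ, S_{-2}] f = 0


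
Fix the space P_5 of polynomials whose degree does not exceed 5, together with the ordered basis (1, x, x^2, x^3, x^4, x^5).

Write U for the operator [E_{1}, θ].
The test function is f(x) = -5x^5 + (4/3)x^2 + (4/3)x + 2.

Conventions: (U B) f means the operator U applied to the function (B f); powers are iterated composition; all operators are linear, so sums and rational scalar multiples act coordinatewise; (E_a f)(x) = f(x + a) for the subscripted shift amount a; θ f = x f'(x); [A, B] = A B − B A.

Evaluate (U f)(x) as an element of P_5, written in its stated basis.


θ f = -25x^5 + (8/3)x^2 + (4/3)x
E_{1} θ f = -25x^5 - 125x^4 - 250x^3 - (742/3)x^2 - (355/3)x - 21
E_{1} f = -5x^5 - 25x^4 - 50x^3 - (146/3)x^2 - 21x - 1/3
θ E_{1} f = -25x^5 - 100x^4 - 150x^3 - (292/3)x^2 - 21x
[E_{1}, θ] f = -25x^4 - 100x^3 - 150x^2 - (292/3)x - 21

the result is g(x) = -25x^4 - 100x^3 - 150x^2 - (292/3)x - 21


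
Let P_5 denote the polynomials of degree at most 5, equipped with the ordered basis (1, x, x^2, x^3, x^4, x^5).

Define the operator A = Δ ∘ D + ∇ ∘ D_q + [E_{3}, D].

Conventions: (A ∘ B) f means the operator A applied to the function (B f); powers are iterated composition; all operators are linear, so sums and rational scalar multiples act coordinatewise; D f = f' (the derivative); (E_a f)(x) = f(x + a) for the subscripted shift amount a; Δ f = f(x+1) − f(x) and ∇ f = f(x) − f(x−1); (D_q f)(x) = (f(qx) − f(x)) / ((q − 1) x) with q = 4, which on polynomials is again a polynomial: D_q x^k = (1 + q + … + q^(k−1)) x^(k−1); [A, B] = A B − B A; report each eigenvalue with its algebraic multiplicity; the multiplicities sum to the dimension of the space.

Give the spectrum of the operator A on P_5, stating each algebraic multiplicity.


λ = 0 (multiplicity 6)

image of 1: 0
image of x: 0
image of x^2: 7
image of x^3: 48x - 18
image of x^4: 267x^2 - 243x + 89
image of x^5: 1384x^3 - 2016x^2 + 1384x - 336
the matrix is upper triangular; its diagonal is (0, 0, 0, 0, 0, 0)
for a triangular matrix the eigenvalues are the diagonal entries, with algebraic multiplicity their repetition count


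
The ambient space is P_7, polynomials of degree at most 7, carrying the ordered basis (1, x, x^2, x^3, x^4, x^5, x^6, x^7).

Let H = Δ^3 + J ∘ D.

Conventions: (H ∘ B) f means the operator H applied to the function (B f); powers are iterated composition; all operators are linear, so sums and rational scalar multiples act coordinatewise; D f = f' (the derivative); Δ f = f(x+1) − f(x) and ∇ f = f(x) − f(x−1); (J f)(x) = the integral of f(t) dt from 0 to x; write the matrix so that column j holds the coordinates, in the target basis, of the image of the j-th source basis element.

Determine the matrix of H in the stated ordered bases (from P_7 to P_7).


image of 1: 0
image of x: x
image of x^2: x^2
image of x^3: x^3 + 6
image of x^4: x^4 + 24x + 36
image of x^5: x^5 + 60x^2 + 180x + 150
image of x^6: x^6 + 120x^3 + 540x^2 + 900x + 540
image of x^7: x^7 + 210x^4 + 1260x^3 + 3150x^2 + 3780x + 1806
each image's coordinates form column j of the matrix

the matrix is [[0, 0, 0, 6, 36, 150, 540, 1806]; [0, 1, 0, 0, 24, 180, 900, 3780]; [0, 0, 1, 0, 0, 60, 540, 3150]; [0, 0, 0, 1, 0, 0, 120, 1260]; [0, 0, 0, 0, 1, 0, 0, 210]; [0, 0, 0, 0, 0, 1, 0, 0]; [0, 0, 0, 0, 0, 0, 1, 0]; [0, 0, 0, 0, 0, 0, 0, 1]] (rows listed top to bottom)


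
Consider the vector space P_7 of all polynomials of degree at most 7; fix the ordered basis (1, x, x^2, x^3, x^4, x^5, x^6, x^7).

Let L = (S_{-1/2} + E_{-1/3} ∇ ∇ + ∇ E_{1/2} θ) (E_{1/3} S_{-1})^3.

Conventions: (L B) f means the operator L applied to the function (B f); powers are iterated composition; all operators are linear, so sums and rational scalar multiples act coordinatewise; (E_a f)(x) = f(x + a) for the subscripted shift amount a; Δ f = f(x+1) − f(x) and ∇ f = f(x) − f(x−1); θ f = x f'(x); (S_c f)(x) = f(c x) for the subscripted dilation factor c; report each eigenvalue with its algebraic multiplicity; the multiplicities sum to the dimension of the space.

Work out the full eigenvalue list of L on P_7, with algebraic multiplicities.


λ = 1/128 (multiplicity 1), λ = 1/64 (multiplicity 1), λ = 1/32 (multiplicity 1), λ = 1/16 (multiplicity 1), λ = 1/8 (multiplicity 1), λ = 1/4 (multiplicity 1), λ = 1/2 (multiplicity 1), λ = 1 (multiplicity 1)

image of 1: 1
image of x: (1/2)x - 4/3
image of x^2: (1/4)x^2 + (11/3)x + 25/9
image of x^3: (1/8)x^3 - (37/4)x^2 - (59/6)x + 527/108
image of x^4: (1/16)x^4 + (95/6)x^3 + (145/6)x^2 - (470/27)x + 1228/81
image of x^5: (1/32)x^5 - (1205/48)x^4 - (1675/36)x^3 + (1010/27)x^2 - (12655/162)x + 111929/3888
image of x^6: (1/64)x^6 + (575/16)x^5 + (3845/48)x^4 - (3425/54)x^3 + (26105/108)x^2 - (55195/324)x + 368621/5832
image of x^7: (1/128)x^7 - (9415/192)x^6 - (12089/96)x^5 + (39025/432)x^4 - (376285/648)x^3 + (761705/1296)x^2 - (1296967/2916)x + 17471831/139968
the matrix is upper triangular; its diagonal is (1, 1/2, 1/4, 1/8, 1/16, 1/32, 1/64, 1/128)
for a triangular matrix the eigenvalues are the diagonal entries, with algebraic multiplicity their repetition count


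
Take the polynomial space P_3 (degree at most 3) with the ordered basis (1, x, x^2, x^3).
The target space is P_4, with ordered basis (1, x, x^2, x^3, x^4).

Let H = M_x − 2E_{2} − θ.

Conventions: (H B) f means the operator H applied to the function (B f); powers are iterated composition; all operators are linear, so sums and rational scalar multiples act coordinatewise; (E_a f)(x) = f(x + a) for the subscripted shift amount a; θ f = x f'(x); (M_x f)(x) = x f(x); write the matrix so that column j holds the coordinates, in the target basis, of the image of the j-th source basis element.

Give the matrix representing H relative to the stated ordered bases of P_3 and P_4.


image of 1: x - 2
image of x: x^2 - 3x - 4
image of x^2: x^3 - 4x^2 - 8x - 8
image of x^3: x^4 - 5x^3 - 12x^2 - 24x - 16
each image's coordinates form column j of the matrix

the matrix is [[-2, -4, -8, -16]; [1, -3, -8, -24]; [0, 1, -4, -12]; [0, 0, 1, -5]; [0, 0, 0, 1]] (rows listed top to bottom)


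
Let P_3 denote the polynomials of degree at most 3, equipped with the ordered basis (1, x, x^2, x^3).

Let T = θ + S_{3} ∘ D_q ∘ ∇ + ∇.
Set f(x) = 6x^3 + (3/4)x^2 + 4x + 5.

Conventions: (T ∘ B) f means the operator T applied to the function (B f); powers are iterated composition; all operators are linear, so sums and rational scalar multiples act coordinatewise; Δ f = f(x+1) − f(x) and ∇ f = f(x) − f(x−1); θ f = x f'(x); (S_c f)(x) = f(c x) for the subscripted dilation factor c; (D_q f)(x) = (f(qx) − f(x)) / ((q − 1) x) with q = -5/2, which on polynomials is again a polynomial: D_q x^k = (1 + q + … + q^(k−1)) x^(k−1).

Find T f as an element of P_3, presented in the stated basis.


g(x) = 18x^3 + (39/2)x^2 - (187/2)x - 29/4

θ f = 18x^3 + (3/2)x^2 + 4x
∇ f = 18x^2 - (33/2)x + 37/4
D_q ∇ f = -27x - 33/2
S_{3} D_q ∇ f = -81x - 33/2
∇ f = 18x^2 - (33/2)x + 37/4
(θ + S_{3} ∘ D_q ∘ ∇ + ∇) f = 18x^3 + (39/2)x^2 - (187/2)x - 29/4


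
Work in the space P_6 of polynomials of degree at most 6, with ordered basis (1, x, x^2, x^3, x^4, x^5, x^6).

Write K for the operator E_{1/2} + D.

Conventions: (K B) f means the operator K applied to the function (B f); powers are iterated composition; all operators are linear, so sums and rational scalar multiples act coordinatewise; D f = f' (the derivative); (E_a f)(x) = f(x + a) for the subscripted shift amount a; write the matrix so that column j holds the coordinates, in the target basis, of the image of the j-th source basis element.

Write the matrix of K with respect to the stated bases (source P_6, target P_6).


the matrix is [[1, 3/2, 1/4, 1/8, 1/16, 1/32, 1/64]; [0, 1, 3, 3/4, 1/2, 5/16, 3/16]; [0, 0, 1, 9/2, 3/2, 5/4, 15/16]; [0, 0, 0, 1, 6, 5/2, 5/2]; [0, 0, 0, 0, 1, 15/2, 15/4]; [0, 0, 0, 0, 0, 1, 9]; [0, 0, 0, 0, 0, 0, 1]] (rows listed top to bottom)

image of 1: 1
image of x: x + 3/2
image of x^2: x^2 + 3x + 1/4
image of x^3: x^3 + (9/2)x^2 + (3/4)x + 1/8
image of x^4: x^4 + 6x^3 + (3/2)x^2 + (1/2)x + 1/16
image of x^5: x^5 + (15/2)x^4 + (5/2)x^3 + (5/4)x^2 + (5/16)x + 1/32
image of x^6: x^6 + 9x^5 + (15/4)x^4 + (5/2)x^3 + (15/16)x^2 + (3/16)x + 1/64
each image's coordinates form column j of the matrix


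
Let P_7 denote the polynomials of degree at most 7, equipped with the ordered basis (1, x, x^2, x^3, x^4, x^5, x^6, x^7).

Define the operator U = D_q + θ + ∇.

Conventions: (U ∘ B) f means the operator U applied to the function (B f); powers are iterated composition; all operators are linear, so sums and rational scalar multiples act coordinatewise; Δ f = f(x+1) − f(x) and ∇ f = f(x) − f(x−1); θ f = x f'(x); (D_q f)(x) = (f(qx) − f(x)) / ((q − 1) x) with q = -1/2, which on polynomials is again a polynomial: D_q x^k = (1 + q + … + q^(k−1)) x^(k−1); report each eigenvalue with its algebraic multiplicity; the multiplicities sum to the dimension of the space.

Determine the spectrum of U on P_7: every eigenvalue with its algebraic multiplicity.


image of 1: 0
image of x: x + 2
image of x^2: 2x^2 + (5/2)x - 1
image of x^3: 3x^3 + (15/4)x^2 - 3x + 1
image of x^4: 4x^4 + (37/8)x^3 - 6x^2 + 4x - 1
image of x^5: 5x^5 + (91/16)x^4 - 10x^3 + 10x^2 - 5x + 1
image of x^6: 6x^6 + (213/32)x^5 - 15x^4 + 20x^3 - 15x^2 + 6x - 1
image of x^7: 7x^7 + (491/64)x^6 - 21x^5 + 35x^4 - 35x^3 + 21x^2 - 7x + 1
the matrix is upper triangular; its diagonal is (0, 1, 2, 3, 4, 5, 6, 7)
for a triangular matrix the eigenvalues are the diagonal entries, with algebraic multiplicity their repetition count

λ = 0 (multiplicity 1), λ = 1 (multiplicity 1), λ = 2 (multiplicity 1), λ = 3 (multiplicity 1), λ = 4 (multiplicity 1), λ = 5 (multiplicity 1), λ = 6 (multiplicity 1), λ = 7 (multiplicity 1)


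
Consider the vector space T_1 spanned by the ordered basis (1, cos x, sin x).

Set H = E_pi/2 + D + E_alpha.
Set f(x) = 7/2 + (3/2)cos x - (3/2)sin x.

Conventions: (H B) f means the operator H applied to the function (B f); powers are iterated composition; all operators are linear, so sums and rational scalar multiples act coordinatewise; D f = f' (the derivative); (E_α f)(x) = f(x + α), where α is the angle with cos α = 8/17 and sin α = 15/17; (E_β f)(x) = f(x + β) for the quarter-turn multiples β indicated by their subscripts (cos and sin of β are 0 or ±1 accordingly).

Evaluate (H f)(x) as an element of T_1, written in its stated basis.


the image equals g(x) = 7 - (123/34)cos x - (171/34)sin x

E_pi/2 f = 7/2 - (3/2)cos x - (3/2)sin x
D f = -(3/2)cos x - (3/2)sin x
E_alpha f = 7/2 - (21/34)cos x - (69/34)sin x
(E_pi/2 + D + E_alpha) f = 7 - (123/34)cos x - (171/34)sin x


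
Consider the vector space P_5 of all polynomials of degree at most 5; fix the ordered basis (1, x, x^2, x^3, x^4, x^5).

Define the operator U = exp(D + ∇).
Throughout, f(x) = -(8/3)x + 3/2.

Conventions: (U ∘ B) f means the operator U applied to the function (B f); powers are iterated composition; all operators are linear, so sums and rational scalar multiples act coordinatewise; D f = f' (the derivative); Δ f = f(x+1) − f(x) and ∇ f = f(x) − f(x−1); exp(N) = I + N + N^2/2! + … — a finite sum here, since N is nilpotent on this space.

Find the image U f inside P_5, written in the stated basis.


the image equals g(x) = -(8/3)x - 23/6

order-1 term: -16/3
the series for exp(D + ∇) f terminates at order 1
exp(D + ∇) f = -(8/3)x - 23/6


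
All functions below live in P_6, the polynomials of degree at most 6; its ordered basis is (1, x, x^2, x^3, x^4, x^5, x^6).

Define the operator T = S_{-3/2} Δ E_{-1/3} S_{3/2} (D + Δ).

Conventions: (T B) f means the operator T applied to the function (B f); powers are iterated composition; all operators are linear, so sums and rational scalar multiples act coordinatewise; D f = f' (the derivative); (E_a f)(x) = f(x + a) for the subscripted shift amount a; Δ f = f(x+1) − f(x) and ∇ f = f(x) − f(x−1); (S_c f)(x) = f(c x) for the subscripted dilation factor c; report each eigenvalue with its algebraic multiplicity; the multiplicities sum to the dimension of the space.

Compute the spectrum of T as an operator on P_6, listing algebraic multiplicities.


image of 1: 0
image of x: 0
image of x^2: 6
image of x^3: -(81/2)x + 9
image of x^4: (729/4)x^2 - 81x + 39/2
image of x^5: -(10935/16)x^3 + (3645/8)x^2 - (1755/8)x + 285/8
image of x^6: (295245/128)x^4 - (32805/16)x^3 + (47385/32)x^2 - (7695/16)x + 1107/16
the matrix is upper triangular; its diagonal is (0, 0, 0, 0, 0, 0, 0)
for a triangular matrix the eigenvalues are the diagonal entries, with algebraic multiplicity their repetition count

λ = 0 (multiplicity 7)


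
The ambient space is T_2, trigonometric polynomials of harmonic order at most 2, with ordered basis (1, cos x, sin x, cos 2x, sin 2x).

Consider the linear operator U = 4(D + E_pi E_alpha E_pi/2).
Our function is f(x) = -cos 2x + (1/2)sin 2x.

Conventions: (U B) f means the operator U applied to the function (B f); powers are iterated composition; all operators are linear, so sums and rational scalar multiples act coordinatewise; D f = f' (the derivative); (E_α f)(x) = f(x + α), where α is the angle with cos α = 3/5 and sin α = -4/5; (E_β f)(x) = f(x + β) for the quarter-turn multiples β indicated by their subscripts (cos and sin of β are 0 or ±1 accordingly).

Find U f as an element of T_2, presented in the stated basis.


D f = cos 2x + 2sin 2x
E_pi/2 f = cos 2x - (1/2)sin 2x
E_alpha E_pi/2 f = (1/5)cos 2x + (11/10)sin 2x
E_pi E_alpha E_pi/2 f = (1/5)cos 2x + (11/10)sin 2x
(D + E_pi E_alpha E_pi/2) f = (6/5)cos 2x + (31/10)sin 2x
(4(D + E_pi E_alpha E_pi/2)) f = (24/5)cos 2x + (62/5)sin 2x

g(x) = (24/5)cos 2x + (62/5)sin 2x
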